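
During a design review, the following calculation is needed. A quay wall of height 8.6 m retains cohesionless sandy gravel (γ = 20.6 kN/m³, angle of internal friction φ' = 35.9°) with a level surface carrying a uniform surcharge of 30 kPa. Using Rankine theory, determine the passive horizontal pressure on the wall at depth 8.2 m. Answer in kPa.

763 kPa

K_p = (1 + sin φ)/(1 − sin φ) = 3.835.
σ_v = γz + q = 20.6 × 8.2 + 30 = 198.9 kPa.
σ_h = K_p σ_v = 3.835 × 198.9 = 762.9 kPa.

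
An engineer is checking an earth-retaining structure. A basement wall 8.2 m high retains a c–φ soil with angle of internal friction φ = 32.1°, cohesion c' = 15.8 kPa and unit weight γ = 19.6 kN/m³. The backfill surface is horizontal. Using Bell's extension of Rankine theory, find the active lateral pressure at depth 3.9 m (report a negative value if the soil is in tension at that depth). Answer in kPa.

K_a = (1 − sin φ)/(1 + sin φ) = 0.3060.
σ_a = K_a γ z − 2c√K_a = 0.3060×19.6×3.9 − 2×15.8×0.5532 = 5.910 kPa.

5.91 kPa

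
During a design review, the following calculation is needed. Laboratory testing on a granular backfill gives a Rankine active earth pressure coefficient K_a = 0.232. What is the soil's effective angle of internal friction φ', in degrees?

38.6°

K_a = tan²(45° − φ/2) ⇒ 45° − φ/2 = arctan(√0.232) = 25.72°.
φ = 2(45° − 25.72°) = 38.56°.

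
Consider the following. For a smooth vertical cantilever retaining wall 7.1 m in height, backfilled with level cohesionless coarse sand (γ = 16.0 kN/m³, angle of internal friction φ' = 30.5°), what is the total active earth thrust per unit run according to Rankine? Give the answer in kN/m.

K_a = tan²(45° − φ/2) = 0.3267.
P_a = ½ K_a γ H² = 0.5 × 0.3267 × 16.0 × 7.1² = 131.7 kN/m.

132 kN/m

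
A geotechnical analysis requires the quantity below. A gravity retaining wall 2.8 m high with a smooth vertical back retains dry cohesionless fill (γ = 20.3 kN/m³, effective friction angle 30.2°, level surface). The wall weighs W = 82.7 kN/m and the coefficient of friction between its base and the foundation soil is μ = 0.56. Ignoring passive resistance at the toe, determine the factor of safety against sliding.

K_a = tan²(45° − 30.2°/2) = 0.3307.
P_a = ½K_aγH² = 0.5×0.3307×20.3×2.8² = 26.31 kN/m, acting at H/3 = 0.9333 m above the base.
FS_sliding = μW / P_a = 0.56×82.7 / 26.31 = 1.760.

1.76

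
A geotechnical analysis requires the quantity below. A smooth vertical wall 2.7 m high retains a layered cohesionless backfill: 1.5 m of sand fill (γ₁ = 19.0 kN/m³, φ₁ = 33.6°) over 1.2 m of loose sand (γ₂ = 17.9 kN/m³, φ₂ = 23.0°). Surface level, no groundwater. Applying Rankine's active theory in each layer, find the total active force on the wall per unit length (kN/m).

26.8 kN/m

K_a1 = tan²(45°−33.6°/2) = 0.2875; K_a2 = tan²(45°−23.0°/2) = 0.4381.
Layer 1: σ at base = K_a1 γ₁ h₁ = 8.194 kPa; P₁ = ½×8.194×1.5 = 6.145.
Layer 2: σ_v at top = γ₁h₁ = 28.50; σ_h top = K_a2×28.50 = 12.49; σ_h base = K_a2×(28.50+17.9×1.2) = 21.90.
P₂ = ½(12.49+21.90)×1.2 = 20.63. Total P_a = 6.145+20.63 = 26.77 kN/m.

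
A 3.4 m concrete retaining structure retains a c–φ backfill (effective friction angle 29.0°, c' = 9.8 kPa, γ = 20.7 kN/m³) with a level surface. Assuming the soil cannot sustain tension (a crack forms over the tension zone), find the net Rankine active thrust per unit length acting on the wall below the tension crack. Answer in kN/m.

K_a = 0.3470; √K_a = 0.5890.
Tension-crack depth z_c = 2c/(γ√K_a) = 2×9.8/(20.7×0.5890) = 1.607 m.
σ_a at base = K_a γ H − 2c√K_a = 0.3470×20.7×3.4 − 2×9.8×0.5890 = 12.87 kPa.
P_a = ½ × 12.87 × (H − z_c) = 0.5×12.87×1.793 = 11.54 kN/m.

11.5 kN/m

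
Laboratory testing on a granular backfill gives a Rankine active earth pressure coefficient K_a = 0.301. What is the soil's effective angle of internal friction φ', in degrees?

K_a = tan²(45° − φ/2) ⇒ 45° − φ/2 = arctan(√0.301) = 28.75°.
φ = 2(45° − 28.75°) = 32.50°.

32.5°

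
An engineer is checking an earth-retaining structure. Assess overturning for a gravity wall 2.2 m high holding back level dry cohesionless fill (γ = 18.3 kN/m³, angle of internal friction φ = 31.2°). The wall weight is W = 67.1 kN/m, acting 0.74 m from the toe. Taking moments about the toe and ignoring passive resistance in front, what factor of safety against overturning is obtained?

4.82

K_a = tan²(45° − 31.2°/2) = 0.3175.
P_a = ½K_aγH² = 0.5×0.3175×18.3×2.2² = 14.06 kN/m, acting at H/3 = 0.7333 m above the base.
Overturning moment M_o = P_a × H/3 = 14.06 × 0.7333 = 10.31.
Resisting moment M_r = W × 0.74 = 67.1 × 0.74 = 49.65.
FS_overturning = M_r/M_o = 49.65/10.31 = 4.816.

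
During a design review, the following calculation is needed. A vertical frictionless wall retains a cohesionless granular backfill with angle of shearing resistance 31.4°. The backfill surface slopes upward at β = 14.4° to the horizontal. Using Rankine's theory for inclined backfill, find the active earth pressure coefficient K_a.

0.347

K_a = cos β · (cos β − √(cos²β − cos²φ)) / (cos β + √(cos²β − cos²φ)).
cos β = 0.9686, cos φ = 0.8536, √(cos²β − cos²φ) = 0.4578.
K_a = 0.9686 × (0.9686 − 0.4578)/(0.9686 + 0.4578) = 0.3468.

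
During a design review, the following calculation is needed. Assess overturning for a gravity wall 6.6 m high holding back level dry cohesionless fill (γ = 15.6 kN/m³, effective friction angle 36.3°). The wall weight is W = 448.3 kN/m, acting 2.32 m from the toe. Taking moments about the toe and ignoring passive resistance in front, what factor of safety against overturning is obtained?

5.43

K_a = tan²(45° − 36.3°/2) = 0.2563.
P_a = ½K_aγH² = 0.5×0.2563×15.6×6.6² = 87.07 kN/m, acting at H/3 = 2.200 m above the base.
Overturning moment M_o = P_a × H/3 = 87.07 × 2.200 = 191.6.
Resisting moment M_r = W × 2.32 = 448.3 × 2.32 = 1040.
FS_overturning = M_r/M_o = 1040/191.6 = 5.429.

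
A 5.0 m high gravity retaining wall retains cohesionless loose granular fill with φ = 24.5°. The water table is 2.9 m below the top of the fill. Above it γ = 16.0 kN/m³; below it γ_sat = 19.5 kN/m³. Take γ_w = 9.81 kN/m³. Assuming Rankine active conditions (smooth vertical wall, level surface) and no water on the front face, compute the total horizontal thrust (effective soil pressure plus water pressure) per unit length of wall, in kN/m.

98.6 kN/m

K_a = tan²(45° − φ/2) = 0.4137.
γ' = 19.5 − 9.81 = 9.690 kN/m³. Depth below WT = 2.1 m.
σ'_h at WT = K_a γ d_w = 19.20 kPa; at base = 19.20 + K_a γ' × 2.1 = 27.62 kPa.
P₁ (0–2.9 m) = ½×19.20×2.9 = 27.84. P₂ (2.9–5.0 m) = ½(19.20+27.62)×2.1 = 49.15.
P_w = ½ γ_w h₂² = 0.5×9.81×2.1² = 21.63. Total = 27.84+49.15+21.63 = 98.62 kN/m.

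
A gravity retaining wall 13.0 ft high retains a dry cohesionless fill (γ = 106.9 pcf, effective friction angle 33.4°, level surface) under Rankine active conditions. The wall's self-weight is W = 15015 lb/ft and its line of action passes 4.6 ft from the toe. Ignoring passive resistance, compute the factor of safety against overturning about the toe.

K_a = tan²(45° − 33.4°/2) = 0.2899.
P_a = ½K_aγH² = 0.5×0.2899×106.9×13.0² = 2619 lb/ft, acting at H/3 = 4.333 ft above the base.
Overturning moment M_o = P_a × H/3 = 2619 × 4.333 = 11350.
Resisting moment M_r = W × 4.6 = 15015 × 4.6 = 69070.
FS_overturning = M_r/M_o = 69070/11350 = 6.086.

6.09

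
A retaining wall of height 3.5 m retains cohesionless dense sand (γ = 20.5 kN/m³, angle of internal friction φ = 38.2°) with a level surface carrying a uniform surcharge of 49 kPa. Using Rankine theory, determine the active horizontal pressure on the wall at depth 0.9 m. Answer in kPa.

15.9 kPa

K_a = (1 − sin φ)/(1 + sin φ) = 0.2358.
σ_v = γz + q = 20.5 × 0.9 + 49 = 67.45 kPa.
σ_h = K_a σ_v = 0.2358 × 67.45 = 15.90 kPa.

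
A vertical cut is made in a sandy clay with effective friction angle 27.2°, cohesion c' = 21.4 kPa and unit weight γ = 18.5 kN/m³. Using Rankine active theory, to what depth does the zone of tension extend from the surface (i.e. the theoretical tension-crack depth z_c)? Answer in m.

K_a = tan²(45° − 27.2°/2) = 0.3726; √K_a = 0.6104.
The active pressure is zero where K_a γ z = 2c√K_a, so z_c = 2c/(γ√K_a) = 2×21.4/(18.5×0.6104) = 3.790 m.

3.79 m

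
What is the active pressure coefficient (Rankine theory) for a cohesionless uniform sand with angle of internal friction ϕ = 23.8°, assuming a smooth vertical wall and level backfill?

K_a = (1 − sin φ)/(1 + sin φ) = (1 − sin 23.8°)/(1 + sin 23.8°) = 0.4250.

0.425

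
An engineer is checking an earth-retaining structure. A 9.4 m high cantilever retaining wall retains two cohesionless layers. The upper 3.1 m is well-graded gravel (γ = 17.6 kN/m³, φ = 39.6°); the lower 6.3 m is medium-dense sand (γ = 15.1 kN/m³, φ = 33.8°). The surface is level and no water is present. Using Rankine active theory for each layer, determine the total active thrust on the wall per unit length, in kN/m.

K_a1 = tan²(45°−39.6°/2) = 0.2214; K_a2 = tan²(45°−33.8°/2) = 0.2851.
Layer 1: σ at base = K_a1 γ₁ h₁ = 12.08 kPa; P₁ = ½×12.08×3.1 = 18.73.
Layer 2: σ_v at top = γ₁h₁ = 54.56; σ_h top = K_a2×54.56 = 15.56; σ_h base = K_a2×(54.56+15.1×6.3) = 42.68.
P₂ = ½(15.56+42.68)×6.3 = 183.4. Total P_a = 18.73+183.4 = 202.2 kN/m.

202 kN/m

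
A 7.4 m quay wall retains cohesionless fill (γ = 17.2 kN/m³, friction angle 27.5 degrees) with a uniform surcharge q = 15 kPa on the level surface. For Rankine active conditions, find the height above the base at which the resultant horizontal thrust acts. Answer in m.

K_a = 0.3682.
Triangular part P₁ = ½K_aγH² = 173.4 at H/3 = 2.467 m; rectangular part P₂ = K_a q H = 40.87 at H/2 = 3.700 m.
ȳ = (P₁·2.467 + P₂·3.700)/(P₁+P₂) = 2.702 m.

2.70 m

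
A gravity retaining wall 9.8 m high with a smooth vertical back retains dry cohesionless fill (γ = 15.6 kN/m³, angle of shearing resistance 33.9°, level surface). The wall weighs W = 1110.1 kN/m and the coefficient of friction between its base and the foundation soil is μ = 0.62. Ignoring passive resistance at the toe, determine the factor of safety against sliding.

3.24

K_a = tan²(45° − 33.9°/2) = 0.2839.
P_a = ½K_aγH² = 0.5×0.2839×15.6×9.8² = 212.7 kN/m, acting at H/3 = 3.267 m above the base.
FS_sliding = μW / P_a = 0.62×1110.1 / 212.7 = 3.236.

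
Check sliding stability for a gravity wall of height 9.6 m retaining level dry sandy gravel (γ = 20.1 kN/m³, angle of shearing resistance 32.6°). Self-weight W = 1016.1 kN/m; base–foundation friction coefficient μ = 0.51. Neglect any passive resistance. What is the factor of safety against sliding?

1.87

K_a = tan²(45° − 32.6°/2) = 0.2997.
P_a = ½K_aγH² = 0.5×0.2997×20.1×9.6² = 277.6 kN/m, acting at H/3 = 3.200 m above the base.
FS_sliding = μW / P_a = 0.51×1016.1 / 277.6 = 1.867.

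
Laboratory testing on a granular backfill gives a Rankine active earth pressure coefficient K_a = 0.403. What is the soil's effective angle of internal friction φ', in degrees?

25.2°

K_a = tan²(45° − φ/2) ⇒ 45° − φ/2 = arctan(√0.403) = 32.41°.
φ = 2(45° − 32.41°) = 25.18°.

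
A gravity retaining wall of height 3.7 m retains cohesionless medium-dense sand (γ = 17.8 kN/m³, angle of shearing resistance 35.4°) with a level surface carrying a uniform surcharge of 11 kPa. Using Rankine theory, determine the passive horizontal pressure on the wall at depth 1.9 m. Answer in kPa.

K_p = (1 + sin φ)/(1 − sin φ) = 3.754.
σ_v = γz + q = 17.8 × 1.9 + 11 = 44.82 kPa.
σ_h = K_p σ_v = 3.754 × 44.82 = 168.2 kPa.

168 kPa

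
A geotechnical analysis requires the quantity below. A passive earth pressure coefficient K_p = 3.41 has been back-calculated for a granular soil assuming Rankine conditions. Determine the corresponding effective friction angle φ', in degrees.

K_p = (1+sin φ)/(1−sin φ) ⇒ sin φ = (K_p − 1)/(K_p + 1) = 0.5465.
φ = arcsin(0.5465) = 33.13°.

33.1°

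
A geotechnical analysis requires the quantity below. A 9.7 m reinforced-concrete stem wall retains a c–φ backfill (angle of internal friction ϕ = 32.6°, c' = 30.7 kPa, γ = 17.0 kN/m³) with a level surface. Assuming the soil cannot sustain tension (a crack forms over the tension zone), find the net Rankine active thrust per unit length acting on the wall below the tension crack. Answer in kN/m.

24.5 kN/m

K_a = 0.2997; √K_a = 0.5475.
Tension-crack depth z_c = 2c/(γ√K_a) = 2×30.7/(17.0×0.5475) = 6.597 m.
σ_a at base = K_a γ H − 2c√K_a = 0.2997×17.0×9.7 − 2×30.7×0.5475 = 15.81 kPa.
P_a = ½ × 15.81 × (H − z_c) = 0.5×15.81×3.103 = 24.53 kN/m.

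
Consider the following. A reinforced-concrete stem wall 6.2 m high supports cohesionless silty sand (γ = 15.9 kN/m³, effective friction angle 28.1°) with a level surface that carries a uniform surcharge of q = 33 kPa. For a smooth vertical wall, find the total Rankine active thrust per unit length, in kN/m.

K_a = tan²(45° − φ/2) = 0.3596.
Soil triangle: ½ K_a γ H² = 0.5×0.3596×15.9×6.2² = 109.9 kN/m.
Surcharge rectangle: K_a q H = 0.3596×33×6.2 = 73.58 kN/m.
Total = 109.9 + 73.58 = 183.5 kN/m.

183 kN/m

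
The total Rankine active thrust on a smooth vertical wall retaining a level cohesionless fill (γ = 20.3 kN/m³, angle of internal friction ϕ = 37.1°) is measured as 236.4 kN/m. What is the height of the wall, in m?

K_a = 0.2475. P_a = ½ K_a γ H² ⇒ H = √(2P_a/(K_a γ)).
H = √(2×236.4/(0.2475×20.3)) = 9.701 m.

9.70 m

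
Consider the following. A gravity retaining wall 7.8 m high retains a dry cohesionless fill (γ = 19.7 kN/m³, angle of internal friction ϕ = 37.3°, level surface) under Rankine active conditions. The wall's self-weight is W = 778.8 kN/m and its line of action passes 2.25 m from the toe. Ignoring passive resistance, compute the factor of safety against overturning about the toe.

K_a = tan²(45° − 37.3°/2) = 0.2453.
P_a = ½K_aγH² = 0.5×0.2453×19.7×7.8² = 147.0 kN/m, acting at H/3 = 2.600 m above the base.
Overturning moment M_o = P_a × H/3 = 147.0 × 2.600 = 382.3.
Resisting moment M_r = W × 2.25 = 778.8 × 2.25 = 1752.
FS_overturning = M_r/M_o = 1752/382.3 = 4.584.

4.58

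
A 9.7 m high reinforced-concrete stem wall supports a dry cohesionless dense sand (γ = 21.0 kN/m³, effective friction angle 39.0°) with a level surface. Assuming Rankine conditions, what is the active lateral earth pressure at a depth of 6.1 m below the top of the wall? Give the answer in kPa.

K_a = (1 − sin φ)/(1 + sin φ) = 0.2275.
σ_h = K_a γ z = 0.2275 × 21.0 × 6.1 = 29.14 kPa.

29.1 kPa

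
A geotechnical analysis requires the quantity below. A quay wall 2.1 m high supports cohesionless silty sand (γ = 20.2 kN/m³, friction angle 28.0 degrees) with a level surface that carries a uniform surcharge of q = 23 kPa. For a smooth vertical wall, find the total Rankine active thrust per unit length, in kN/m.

33.5 kN/m

K_a = tan²(45° − φ/2) = 0.3610.
Soil triangle: ½ K_a γ H² = 0.5×0.3610×20.2×2.1² = 16.08 kN/m.
Surcharge rectangle: K_a q H = 0.3610×23×2.1 = 17.44 kN/m.
Total = 16.08 + 17.44 = 33.52 kN/m.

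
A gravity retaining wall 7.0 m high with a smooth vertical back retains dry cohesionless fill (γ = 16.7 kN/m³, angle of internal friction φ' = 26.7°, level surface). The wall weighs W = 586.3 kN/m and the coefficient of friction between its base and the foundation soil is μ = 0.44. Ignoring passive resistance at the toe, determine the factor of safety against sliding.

1.66

K_a = tan²(45° − 26.7°/2) = 0.3800.
P_a = ½K_aγH² = 0.5×0.3800×16.7×7.0² = 155.5 kN/m, acting at H/3 = 2.333 m above the base.
FS_sliding = μW / P_a = 0.44×586.3 / 155.5 = 1.659.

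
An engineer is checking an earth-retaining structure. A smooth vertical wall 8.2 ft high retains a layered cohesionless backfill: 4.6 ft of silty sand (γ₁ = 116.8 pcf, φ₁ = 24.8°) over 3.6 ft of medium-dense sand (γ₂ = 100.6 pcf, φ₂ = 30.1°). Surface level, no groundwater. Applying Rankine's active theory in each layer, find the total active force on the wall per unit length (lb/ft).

K_a1 = tan²(45°−24.8°/2) = 0.4090; K_a2 = tan²(45°−30.1°/2) = 0.3320.
Layer 1: σ at base = K_a1 γ₁ h₁ = 219.7 psf; P₁ = ½×219.7×4.6 = 505.4.
Layer 2: σ_v at top = γ₁h₁ = 537.3; σ_h top = K_a2×537.3 = 178.4; σ_h base = K_a2×(537.3+100.6×3.6) = 298.6.
P₂ = ½(178.4+298.6)×3.6 = 858.6. Total P_a = 505.4+858.6 = 1364 lb/ft.

1360 lb/ft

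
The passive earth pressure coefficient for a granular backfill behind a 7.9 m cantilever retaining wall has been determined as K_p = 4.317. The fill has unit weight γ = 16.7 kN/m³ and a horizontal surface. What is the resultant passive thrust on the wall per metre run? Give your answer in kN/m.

2250 kN/m

P = ½ K_p γ H² = 0.5 × 4.317 × 16.7 × 7.9² = 2250 kN/m.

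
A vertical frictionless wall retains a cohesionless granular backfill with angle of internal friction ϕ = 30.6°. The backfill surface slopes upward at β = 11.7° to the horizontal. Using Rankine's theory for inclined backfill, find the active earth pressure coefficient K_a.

0.347

K_a = cos β · (cos β − √(cos²β − cos²φ)) / (cos β + √(cos²β − cos²φ)).
cos β = 0.9792, cos φ = 0.8607, √(cos²β − cos²φ) = 0.4669.
K_a = 0.9792 × (0.9792 − 0.4669)/(0.9792 + 0.4669) = 0.3469.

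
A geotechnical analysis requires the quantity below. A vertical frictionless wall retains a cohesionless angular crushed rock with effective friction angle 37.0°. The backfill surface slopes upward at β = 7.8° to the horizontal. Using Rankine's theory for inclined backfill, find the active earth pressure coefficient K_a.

K_a = cos β · (cos β − √(cos²β − cos²φ)) / (cos β + √(cos²β − cos²φ)).
cos β = 0.9907, cos φ = 0.7986, √(cos²β − cos²φ) = 0.5863.
K_a = 0.9907 × (0.9907 − 0.5863)/(0.9907 + 0.5863) = 0.2541.

0.254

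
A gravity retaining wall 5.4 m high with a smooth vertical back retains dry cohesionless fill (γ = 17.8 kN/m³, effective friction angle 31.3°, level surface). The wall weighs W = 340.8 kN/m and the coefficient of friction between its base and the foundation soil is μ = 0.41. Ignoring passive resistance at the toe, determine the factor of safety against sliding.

K_a = tan²(45° − 31.3°/2) = 0.3162.
P_a = ½K_aγH² = 0.5×0.3162×17.8×5.4² = 82.06 kN/m, acting at H/3 = 1.800 m above the base.
FS_sliding = μW / P_a = 0.41×340.8 / 82.06 = 1.703.

1.70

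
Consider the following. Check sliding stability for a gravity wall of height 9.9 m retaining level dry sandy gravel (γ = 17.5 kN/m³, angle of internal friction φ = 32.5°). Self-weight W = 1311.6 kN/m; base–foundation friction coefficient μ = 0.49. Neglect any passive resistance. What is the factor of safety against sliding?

K_a = tan²(45° − 32.5°/2) = 0.3010.
P_a = ½K_aγH² = 0.5×0.3010×17.5×9.9² = 258.1 kN/m, acting at H/3 = 3.300 m above the base.
FS_sliding = μW / P_a = 0.49×1311.6 / 258.1 = 2.490.

2.49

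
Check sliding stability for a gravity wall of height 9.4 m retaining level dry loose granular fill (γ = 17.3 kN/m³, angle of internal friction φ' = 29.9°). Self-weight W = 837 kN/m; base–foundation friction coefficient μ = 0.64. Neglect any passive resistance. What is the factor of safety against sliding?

K_a = tan²(45° − 29.9°/2) = 0.3347.
P_a = ½K_aγH² = 0.5×0.3347×17.3×9.4² = 255.8 kN/m, acting at H/3 = 3.133 m above the base.
FS_sliding = μW / P_a = 0.64×837 / 255.8 = 2.094.

2.09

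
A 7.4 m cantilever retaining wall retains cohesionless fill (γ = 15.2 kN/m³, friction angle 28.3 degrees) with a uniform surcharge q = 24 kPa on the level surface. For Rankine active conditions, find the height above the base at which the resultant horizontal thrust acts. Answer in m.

K_a = 0.3568.
Triangular part P₁ = ½K_aγH² = 148.5 at H/3 = 2.467 m; rectangular part P₂ = K_a q H = 63.36 at H/2 = 3.700 m.
ȳ = (P₁·2.467 + P₂·3.700)/(P₁+P₂) = 2.836 m.

2.84 m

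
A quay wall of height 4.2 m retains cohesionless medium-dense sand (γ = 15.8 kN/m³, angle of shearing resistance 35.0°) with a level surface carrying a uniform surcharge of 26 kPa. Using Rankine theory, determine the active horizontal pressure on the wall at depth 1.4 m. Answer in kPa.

K_a = (1 − sin φ)/(1 + sin φ) = 0.2710.
σ_v = γz + q = 15.8 × 1.4 + 26 = 48.12 kPa.
σ_h = K_a σ_v = 0.2710 × 48.12 = 13.04 kPa.

13.0 kPa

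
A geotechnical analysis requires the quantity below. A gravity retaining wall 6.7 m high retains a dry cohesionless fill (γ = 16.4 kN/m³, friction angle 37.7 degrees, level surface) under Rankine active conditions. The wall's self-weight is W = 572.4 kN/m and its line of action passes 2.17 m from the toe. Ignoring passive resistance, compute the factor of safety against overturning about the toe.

6.27

K_a = tan²(45° − 37.7°/2) = 0.2411.
P_a = ½K_aγH² = 0.5×0.2411×16.4×6.7² = 88.73 kN/m, acting at H/3 = 2.233 m above the base.
Overturning moment M_o = P_a × H/3 = 88.73 × 2.233 = 198.2.
Resisting moment M_r = W × 2.17 = 572.4 × 2.17 = 1242.
FS_overturning = M_r/M_o = 1242/198.2 = 6.268.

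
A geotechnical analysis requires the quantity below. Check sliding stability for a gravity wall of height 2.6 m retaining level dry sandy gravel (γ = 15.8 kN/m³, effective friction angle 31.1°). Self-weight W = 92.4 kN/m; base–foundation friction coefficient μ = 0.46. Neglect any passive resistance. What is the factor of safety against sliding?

K_a = tan²(45° − 31.1°/2) = 0.3188.
P_a = ½K_aγH² = 0.5×0.3188×15.8×2.6² = 17.03 kN/m, acting at H/3 = 0.8667 m above the base.
FS_sliding = μW / P_a = 0.46×92.4 / 17.03 = 2.497.

2.50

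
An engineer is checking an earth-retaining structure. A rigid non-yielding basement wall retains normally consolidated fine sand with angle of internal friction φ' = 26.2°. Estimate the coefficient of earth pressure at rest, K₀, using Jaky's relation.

0.558

K₀ = 1 − sin φ' = 1 − sin 26.2° = 0.5585.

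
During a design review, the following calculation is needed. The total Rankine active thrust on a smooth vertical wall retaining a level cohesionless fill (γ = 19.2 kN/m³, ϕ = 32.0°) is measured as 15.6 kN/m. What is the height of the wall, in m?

K_a = 0.3073. P_a = ½ K_a γ H² ⇒ H = √(2P_a/(K_a γ)).
H = √(2×15.6/(0.3073×19.2)) = 2.300 m.

2.30 m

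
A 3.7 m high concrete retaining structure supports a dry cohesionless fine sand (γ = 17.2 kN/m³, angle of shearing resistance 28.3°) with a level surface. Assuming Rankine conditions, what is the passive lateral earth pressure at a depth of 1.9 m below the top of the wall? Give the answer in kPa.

K_p = (1 + sin φ)/(1 − sin φ) = 2.803.
σ_h = K_p γ z = 2.803 × 17.2 × 1.9 = 91.60 kPa.

91.6 kPa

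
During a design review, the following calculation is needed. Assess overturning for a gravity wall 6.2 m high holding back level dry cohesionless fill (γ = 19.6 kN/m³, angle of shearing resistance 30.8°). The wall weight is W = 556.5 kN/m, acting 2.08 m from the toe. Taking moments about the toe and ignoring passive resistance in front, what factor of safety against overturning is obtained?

4.61

K_a = tan²(45° − 30.8°/2) = 0.3227.
P_a = ½K_aγH² = 0.5×0.3227×19.6×6.2² = 121.6 kN/m, acting at H/3 = 2.067 m above the base.
Overturning moment M_o = P_a × H/3 = 121.6 × 2.067 = 251.2.
Resisting moment M_r = W × 2.08 = 556.5 × 2.08 = 1158.
FS_overturning = M_r/M_o = 1158/251.2 = 4.607.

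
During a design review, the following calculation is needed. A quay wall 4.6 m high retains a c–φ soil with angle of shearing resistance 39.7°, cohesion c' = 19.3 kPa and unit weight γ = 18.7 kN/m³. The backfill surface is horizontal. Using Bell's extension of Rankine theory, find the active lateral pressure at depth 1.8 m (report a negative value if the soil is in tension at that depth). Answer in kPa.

K_a = (1 − sin φ)/(1 + sin φ) = 0.2204.
σ_a = K_a γ z − 2c√K_a = 0.2204×18.7×1.8 − 2×19.3×0.4695 = -10.70 kPa.

-10.7 kPa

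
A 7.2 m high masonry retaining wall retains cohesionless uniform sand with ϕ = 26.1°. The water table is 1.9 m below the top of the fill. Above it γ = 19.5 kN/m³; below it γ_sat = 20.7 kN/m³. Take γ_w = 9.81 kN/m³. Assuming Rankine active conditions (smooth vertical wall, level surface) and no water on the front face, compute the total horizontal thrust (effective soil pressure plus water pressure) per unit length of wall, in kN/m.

287 kN/m

K_a = tan²(45° − φ/2) = 0.3889.
γ' = 20.7 − 9.81 = 10.89 kN/m³. Depth below WT = 5.3 m.
σ'_h at WT = K_a γ d_w = 14.41 kPa; at base = 14.41 + K_a γ' × 5.3 = 36.86 kPa.
P₁ (0–1.9 m) = ½×14.41×1.9 = 13.69. P₂ (1.9–7.2 m) = ½(14.41+36.86)×5.3 = 135.9.
P_w = ½ γ_w h₂² = 0.5×9.81×5.3² = 137.8. Total = 13.69+135.9+137.8 = 287.3 kN/m.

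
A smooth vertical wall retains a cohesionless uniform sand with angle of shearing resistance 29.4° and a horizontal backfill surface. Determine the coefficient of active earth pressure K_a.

K_a = (1 − sin φ)/(1 + sin φ) = (1 − sin 29.4°)/(1 + sin 29.4°) = 0.3415.

0.341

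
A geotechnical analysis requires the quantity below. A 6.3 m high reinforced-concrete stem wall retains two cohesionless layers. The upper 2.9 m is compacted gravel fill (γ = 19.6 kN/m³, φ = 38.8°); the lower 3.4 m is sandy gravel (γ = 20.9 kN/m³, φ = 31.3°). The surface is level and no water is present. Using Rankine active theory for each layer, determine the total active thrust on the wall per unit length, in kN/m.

K_a1 = tan²(45°−38.8°/2) = 0.2296; K_a2 = tan²(45°−31.3°/2) = 0.3162.
Layer 1: σ at base = K_a1 γ₁ h₁ = 13.05 kPa; P₁ = ½×13.05×2.9 = 18.92.
Layer 2: σ_v at top = γ₁h₁ = 56.84; σ_h top = K_a2×56.84 = 17.97; σ_h base = K_a2×(56.84+20.9×3.4) = 40.44.
P₂ = ½(17.97+40.44)×3.4 = 99.31. Total P_a = 18.92+99.31 = 118.2 kN/m.

118 kN/m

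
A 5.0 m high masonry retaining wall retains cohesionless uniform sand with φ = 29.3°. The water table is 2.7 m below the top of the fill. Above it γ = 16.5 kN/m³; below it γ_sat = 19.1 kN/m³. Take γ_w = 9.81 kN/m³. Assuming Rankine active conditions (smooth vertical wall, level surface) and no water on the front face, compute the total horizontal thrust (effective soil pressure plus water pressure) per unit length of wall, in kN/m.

K_a = tan²(45° − φ/2) = 0.3428.
γ' = 19.1 − 9.81 = 9.290 kN/m³. Depth below WT = 2.3 m.
σ'_h at WT = K_a γ d_w = 15.27 kPa; at base = 15.27 + K_a γ' × 2.3 = 22.60 kPa.
P₁ (0–2.7 m) = ½×15.27×2.7 = 20.62. P₂ (2.7–5.0 m) = ½(15.27+22.60)×2.3 = 43.55.
P_w = ½ γ_w h₂² = 0.5×9.81×2.3² = 25.95. Total = 20.62+43.55+25.95 = 90.12 kN/m.

90.1 kN/m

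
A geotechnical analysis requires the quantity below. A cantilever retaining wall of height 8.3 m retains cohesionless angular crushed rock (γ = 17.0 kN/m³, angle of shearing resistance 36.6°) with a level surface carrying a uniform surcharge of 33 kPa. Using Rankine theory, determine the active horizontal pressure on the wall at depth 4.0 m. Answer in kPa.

25.5 kPa

K_a = (1 − sin φ)/(1 + sin φ) = 0.2530.
σ_v = γz + q = 17.0 × 4.0 + 33 = 101.0 kPa.
σ_h = K_a σ_v = 0.2530 × 101.0 = 25.55 kPa.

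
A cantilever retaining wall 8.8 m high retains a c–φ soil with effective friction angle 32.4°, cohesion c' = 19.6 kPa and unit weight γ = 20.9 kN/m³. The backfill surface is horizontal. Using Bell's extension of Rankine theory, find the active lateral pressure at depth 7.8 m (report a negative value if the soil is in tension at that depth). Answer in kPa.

27.7 kPa

K_a = (1 − sin φ)/(1 + sin φ) = 0.3022.
σ_a = K_a γ z − 2c√K_a = 0.3022×20.9×7.8 − 2×19.6×0.5498 = 27.72 kPa.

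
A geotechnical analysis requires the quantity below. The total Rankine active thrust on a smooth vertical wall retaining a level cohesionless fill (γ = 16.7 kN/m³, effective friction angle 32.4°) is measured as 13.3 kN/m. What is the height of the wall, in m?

2.30 m

K_a = 0.3022. P_a = ½ K_a γ H² ⇒ H = √(2P_a/(K_a γ)).
H = √(2×13.3/(0.3022×16.7)) = 2.296 m.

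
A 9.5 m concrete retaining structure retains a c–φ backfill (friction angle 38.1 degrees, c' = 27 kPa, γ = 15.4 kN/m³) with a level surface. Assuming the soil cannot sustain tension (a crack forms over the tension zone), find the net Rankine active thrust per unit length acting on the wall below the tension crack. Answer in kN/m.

9.60 kN/m

K_a = 0.2368; √K_a = 0.4867.
Tension-crack depth z_c = 2c/(γ√K_a) = 2×27/(15.4×0.4867) = 7.205 m.
σ_a at base = K_a γ H − 2c√K_a = 0.2368×15.4×9.5 − 2×27×0.4867 = 8.369 kPa.
P_a = ½ × 8.369 × (H − z_c) = 0.5×8.369×2.295 = 9.602 kN/m.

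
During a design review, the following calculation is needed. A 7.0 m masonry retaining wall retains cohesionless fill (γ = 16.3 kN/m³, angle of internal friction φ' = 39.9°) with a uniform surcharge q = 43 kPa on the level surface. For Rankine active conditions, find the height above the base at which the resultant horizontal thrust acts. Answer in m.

2.83 m

K_a = 0.2184.
Triangular part P₁ = ½K_aγH² = 87.23 at H/3 = 2.333 m; rectangular part P₂ = K_a q H = 65.75 at H/2 = 3.500 m.
ȳ = (P₁·2.333 + P₂·3.500)/(P₁+P₂) = 2.835 m.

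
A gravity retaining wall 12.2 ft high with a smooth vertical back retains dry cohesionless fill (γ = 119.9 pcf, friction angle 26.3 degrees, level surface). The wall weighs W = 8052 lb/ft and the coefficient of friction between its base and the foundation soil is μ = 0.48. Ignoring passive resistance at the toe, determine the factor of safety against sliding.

K_a = tan²(45° − 26.3°/2) = 0.3859.
P_a = ½K_aγH² = 0.5×0.3859×119.9×12.2² = 3444 lb/ft, acting at H/3 = 4.067 ft above the base.
FS_sliding = μW / P_a = 0.48×8052 / 3444 = 1.122.

1.12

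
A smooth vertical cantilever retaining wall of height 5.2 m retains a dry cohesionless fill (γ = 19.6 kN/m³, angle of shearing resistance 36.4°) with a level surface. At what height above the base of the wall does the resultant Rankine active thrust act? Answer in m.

1.73 m

K_a = 0.2552.
The pressure distribution is triangular, so the resultant acts at H/3 above the base = 5.2/3 = 1.733 m.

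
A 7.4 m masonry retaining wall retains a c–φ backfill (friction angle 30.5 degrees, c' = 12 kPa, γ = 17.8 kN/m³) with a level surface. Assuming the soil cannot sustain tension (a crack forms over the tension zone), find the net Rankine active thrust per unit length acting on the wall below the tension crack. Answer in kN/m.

K_a = 0.3267; √K_a = 0.5715.
Tension-crack depth z_c = 2c/(γ√K_a) = 2×12/(17.8×0.5715) = 2.359 m.
σ_a at base = K_a γ H − 2c√K_a = 0.3267×17.8×7.4 − 2×12×0.5715 = 29.31 kPa.
P_a = ½ × 29.31 × (H − z_c) = 0.5×29.31×5.041 = 73.88 kN/m.

73.9 kN/m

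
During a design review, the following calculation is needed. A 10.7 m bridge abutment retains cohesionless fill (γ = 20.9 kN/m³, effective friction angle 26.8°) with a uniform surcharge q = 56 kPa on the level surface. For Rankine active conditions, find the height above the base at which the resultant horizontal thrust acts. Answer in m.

K_a = 0.3785.
Triangular part P₁ = ½K_aγH² = 452.8 at H/3 = 3.567 m; rectangular part P₂ = K_a q H = 226.8 at H/2 = 5.350 m.
ȳ = (P₁·3.567 + P₂·5.350)/(P₁+P₂) = 4.162 m.

4.16 m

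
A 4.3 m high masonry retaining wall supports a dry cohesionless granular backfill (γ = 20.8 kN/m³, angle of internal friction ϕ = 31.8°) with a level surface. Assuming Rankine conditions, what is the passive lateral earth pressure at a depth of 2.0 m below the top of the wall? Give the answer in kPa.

K_p = (1 + sin φ)/(1 − sin φ) = 3.228.
σ_h = K_p γ z = 3.228 × 20.8 × 2.0 = 134.3 kPa.

134 kPa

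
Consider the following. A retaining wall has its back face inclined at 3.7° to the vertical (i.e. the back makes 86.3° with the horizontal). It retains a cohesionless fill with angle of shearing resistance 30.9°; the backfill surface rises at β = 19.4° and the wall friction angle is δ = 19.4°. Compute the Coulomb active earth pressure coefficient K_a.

0.431

K_a = sin²(α+φ) / [sin²α · sin(α−δ) · (1 + √{sin(φ+δ)sin(φ−β) / (sin(α−δ)sin(α+β))})²].
With α = 86.3°, φ = 30.9°, δ = 19.4°, β = 19.4°: K_a = 0.4306.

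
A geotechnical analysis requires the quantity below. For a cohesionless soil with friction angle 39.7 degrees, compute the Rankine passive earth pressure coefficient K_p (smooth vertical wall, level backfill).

4.54

K_p = (1 + sin φ)/(1 − sin φ) = tan²(45° + 39.7°/2) = 4.537.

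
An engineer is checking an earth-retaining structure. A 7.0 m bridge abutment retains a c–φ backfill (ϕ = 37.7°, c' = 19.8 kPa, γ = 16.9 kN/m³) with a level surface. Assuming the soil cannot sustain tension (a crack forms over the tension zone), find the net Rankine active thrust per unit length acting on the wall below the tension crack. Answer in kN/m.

K_a = 0.2411; √K_a = 0.4910.
Tension-crack depth z_c = 2c/(γ√K_a) = 2×19.8/(16.9×0.4910) = 4.773 m.
σ_a at base = K_a γ H − 2c√K_a = 0.2411×16.9×7.0 − 2×19.8×0.4910 = 9.075 kPa.
P_a = ½ × 9.075 × (H − z_c) = 0.5×9.075×2.227 = 10.11 kN/m.

10.1 kN/m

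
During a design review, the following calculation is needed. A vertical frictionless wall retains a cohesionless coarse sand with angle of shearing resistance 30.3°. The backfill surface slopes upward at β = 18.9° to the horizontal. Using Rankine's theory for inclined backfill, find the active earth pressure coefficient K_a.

K_a = cos β · (cos β − √(cos²β − cos²φ)) / (cos β + √(cos²β − cos²φ)).
cos β = 0.9461, cos φ = 0.8634, √(cos²β − cos²φ) = 0.3868.
K_a = 0.9461 × (0.9461 − 0.3868)/(0.9461 + 0.3868) = 0.3970.

0.397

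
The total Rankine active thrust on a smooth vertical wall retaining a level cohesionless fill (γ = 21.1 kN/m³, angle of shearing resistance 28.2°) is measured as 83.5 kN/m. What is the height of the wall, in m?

K_a = 0.3582. P_a = ½ K_a γ H² ⇒ H = √(2P_a/(K_a γ)).
H = √(2×83.5/(0.3582×21.1)) = 4.701 m.

4.70 m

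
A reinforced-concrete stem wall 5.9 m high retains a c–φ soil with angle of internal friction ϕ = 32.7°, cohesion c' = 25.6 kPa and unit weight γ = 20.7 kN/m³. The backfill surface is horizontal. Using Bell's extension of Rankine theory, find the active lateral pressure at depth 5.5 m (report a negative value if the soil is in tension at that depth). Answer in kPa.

6.01 kPa

K_a = (1 − sin φ)/(1 + sin φ) = 0.2985.
σ_a = K_a γ z − 2c√K_a = 0.2985×20.7×5.5 − 2×25.6×0.5464 = 6.011 kPa.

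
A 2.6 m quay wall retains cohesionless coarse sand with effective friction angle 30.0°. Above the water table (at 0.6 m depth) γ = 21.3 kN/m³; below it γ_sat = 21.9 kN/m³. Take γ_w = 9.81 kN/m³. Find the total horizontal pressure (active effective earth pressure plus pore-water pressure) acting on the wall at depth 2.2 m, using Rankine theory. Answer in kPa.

K_a = (1 − sin φ)/(1 + sin φ) = 0.3333.
γ' = 21.9 − 9.81 = 12.09 kN/m³.
Effective vertical stress at 2.2 m: σ'_v = 21.3×0.6 + 12.09×1.60 = 32.12 kPa.
σ'_h = K_a σ'_v = 0.3333 × 32.12 = 10.71 kPa; u = γ_w × 1.60 = 15.70 kPa.
Total σ_h = 10.71 + 15.70 = 26.40 kPa.

26.4 kPa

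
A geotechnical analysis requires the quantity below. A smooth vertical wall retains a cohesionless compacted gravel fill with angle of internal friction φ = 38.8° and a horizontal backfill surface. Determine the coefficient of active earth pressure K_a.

0.230

K_a = tan²(45° − φ/2) = tan²(25.60°) = 0.2296.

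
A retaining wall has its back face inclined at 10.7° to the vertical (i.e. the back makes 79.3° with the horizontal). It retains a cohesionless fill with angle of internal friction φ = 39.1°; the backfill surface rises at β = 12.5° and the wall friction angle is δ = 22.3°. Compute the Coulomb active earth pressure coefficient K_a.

0.337

K_a = sin²(α+φ) / [sin²α · sin(α−δ) · (1 + √{sin(φ+δ)sin(φ−β) / (sin(α−δ)sin(α+β))})²].
With α = 79.3°, φ = 39.1°, δ = 22.3°, β = 12.5°: K_a = 0.3366.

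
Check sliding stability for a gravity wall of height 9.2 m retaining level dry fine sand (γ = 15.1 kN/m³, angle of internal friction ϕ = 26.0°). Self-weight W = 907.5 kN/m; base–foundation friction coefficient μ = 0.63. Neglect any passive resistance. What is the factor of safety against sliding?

2.29

K_a = tan²(45° − 26.0°/2) = 0.3905.
P_a = ½K_aγH² = 0.5×0.3905×15.1×9.2² = 249.5 kN/m, acting at H/3 = 3.067 m above the base.
FS_sliding = μW / P_a = 0.63×907.5 / 249.5 = 2.291.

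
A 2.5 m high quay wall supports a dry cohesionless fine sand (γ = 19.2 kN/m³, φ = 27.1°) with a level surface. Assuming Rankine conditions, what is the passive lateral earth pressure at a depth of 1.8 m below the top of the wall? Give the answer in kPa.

K_p = (1 + sin φ)/(1 − sin φ) = 2.673.
σ_h = K_p γ z = 2.673 × 19.2 × 1.8 = 92.39 kPa.

92.4 kPa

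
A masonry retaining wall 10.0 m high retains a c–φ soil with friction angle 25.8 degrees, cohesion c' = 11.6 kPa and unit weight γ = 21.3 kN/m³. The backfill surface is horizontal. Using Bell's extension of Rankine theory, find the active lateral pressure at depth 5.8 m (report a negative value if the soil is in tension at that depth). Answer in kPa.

34.1 kPa

K_a = (1 − sin φ)/(1 + sin φ) = 0.3935.
σ_a = K_a γ z − 2c√K_a = 0.3935×21.3×5.8 − 2×11.6×0.6273 = 34.06 kPa.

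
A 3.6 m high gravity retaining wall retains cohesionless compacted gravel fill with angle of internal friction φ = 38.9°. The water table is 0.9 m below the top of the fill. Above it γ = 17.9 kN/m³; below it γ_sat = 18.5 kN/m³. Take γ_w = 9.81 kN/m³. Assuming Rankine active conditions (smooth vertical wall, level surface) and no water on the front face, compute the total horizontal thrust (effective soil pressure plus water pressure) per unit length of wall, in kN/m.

54.6 kN/m

K_a = tan²(45° − φ/2) = 0.2285.
γ' = 18.5 − 9.81 = 8.690 kN/m³. Depth below WT = 2.7 m.
σ'_h at WT = K_a γ d_w = 3.682 kPa; at base = 3.682 + K_a γ' × 2.7 = 9.044 kPa.
P₁ (0–0.9 m) = ½×3.682×0.9 = 1.657. P₂ (0.9–3.6 m) = ½(3.682+9.044)×2.7 = 17.18.
P_w = ½ γ_w h₂² = 0.5×9.81×2.7² = 35.76. Total = 1.657+17.18+35.76 = 54.59 kN/m.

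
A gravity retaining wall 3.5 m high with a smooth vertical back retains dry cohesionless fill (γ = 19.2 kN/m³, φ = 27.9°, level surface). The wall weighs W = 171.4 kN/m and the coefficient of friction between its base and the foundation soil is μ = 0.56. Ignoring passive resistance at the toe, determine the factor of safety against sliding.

2.25

K_a = tan²(45° − 27.9°/2) = 0.3625.
P_a = ½K_aγH² = 0.5×0.3625×19.2×3.5² = 42.63 kN/m, acting at H/3 = 1.167 m above the base.
FS_sliding = μW / P_a = 0.56×171.4 / 42.63 = 2.252.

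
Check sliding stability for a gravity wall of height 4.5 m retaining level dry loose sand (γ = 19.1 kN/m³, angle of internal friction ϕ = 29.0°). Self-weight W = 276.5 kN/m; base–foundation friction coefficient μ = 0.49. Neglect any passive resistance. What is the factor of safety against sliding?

2.02

K_a = tan²(45° − 29.0°/2) = 0.3470.
P_a = ½K_aγH² = 0.5×0.3470×19.1×4.5² = 67.10 kN/m, acting at H/3 = 1.500 m above the base.
FS_sliding = μW / P_a = 0.49×276.5 / 67.10 = 2.019.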